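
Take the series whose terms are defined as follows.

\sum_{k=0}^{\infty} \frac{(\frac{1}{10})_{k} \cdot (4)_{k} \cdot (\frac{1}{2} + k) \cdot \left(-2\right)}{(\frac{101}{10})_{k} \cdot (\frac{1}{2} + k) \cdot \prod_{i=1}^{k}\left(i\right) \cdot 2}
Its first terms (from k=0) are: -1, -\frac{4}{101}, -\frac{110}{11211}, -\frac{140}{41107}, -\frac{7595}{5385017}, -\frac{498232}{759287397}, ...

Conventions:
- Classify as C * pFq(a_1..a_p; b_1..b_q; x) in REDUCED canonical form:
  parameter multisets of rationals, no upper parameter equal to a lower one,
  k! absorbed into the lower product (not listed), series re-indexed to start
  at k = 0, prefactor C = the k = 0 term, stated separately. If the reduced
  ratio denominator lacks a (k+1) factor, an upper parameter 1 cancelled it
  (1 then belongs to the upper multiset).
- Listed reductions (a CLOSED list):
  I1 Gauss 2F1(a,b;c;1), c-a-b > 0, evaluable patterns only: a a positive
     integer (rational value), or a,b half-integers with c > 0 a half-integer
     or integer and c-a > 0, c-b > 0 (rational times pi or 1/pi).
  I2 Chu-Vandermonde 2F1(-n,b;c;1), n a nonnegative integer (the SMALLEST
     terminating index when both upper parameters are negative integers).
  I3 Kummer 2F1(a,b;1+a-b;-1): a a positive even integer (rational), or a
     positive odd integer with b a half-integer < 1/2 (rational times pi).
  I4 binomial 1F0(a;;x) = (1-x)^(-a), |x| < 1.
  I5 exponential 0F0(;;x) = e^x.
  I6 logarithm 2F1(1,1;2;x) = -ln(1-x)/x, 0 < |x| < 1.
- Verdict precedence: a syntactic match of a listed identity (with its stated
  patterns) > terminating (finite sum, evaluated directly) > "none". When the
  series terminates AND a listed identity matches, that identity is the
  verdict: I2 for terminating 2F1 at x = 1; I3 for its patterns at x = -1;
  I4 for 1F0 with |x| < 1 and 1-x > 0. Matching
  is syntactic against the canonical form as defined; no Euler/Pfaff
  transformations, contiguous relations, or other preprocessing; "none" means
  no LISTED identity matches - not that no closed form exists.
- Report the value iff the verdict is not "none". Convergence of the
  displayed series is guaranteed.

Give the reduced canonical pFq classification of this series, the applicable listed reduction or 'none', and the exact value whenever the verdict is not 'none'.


Key step: with t_0 = -1, the factor k + 1/2 cancels (top and bottom), leaving C = -1.
Adjacent-term ratio: r(k) = 1 * (k+\frac{1}{10}) (k+4) / [(k+\frac{101}{10}) (k+1)] - poly over poly, x = 1 from leading terms; C = -1 at k = 0.

At argument 1: a 2F1 with upper {\frac{1}{10}, 4}, lower {\frac{101}{10}}, scaled by C = -1. Verdict: Gauss's theorem (I1) fires (x = 1: the Gamma ratio telescopes since c-a-b = 6 > 0 and a = 4 in Z>0). Value: -\frac{168909}{160000}.


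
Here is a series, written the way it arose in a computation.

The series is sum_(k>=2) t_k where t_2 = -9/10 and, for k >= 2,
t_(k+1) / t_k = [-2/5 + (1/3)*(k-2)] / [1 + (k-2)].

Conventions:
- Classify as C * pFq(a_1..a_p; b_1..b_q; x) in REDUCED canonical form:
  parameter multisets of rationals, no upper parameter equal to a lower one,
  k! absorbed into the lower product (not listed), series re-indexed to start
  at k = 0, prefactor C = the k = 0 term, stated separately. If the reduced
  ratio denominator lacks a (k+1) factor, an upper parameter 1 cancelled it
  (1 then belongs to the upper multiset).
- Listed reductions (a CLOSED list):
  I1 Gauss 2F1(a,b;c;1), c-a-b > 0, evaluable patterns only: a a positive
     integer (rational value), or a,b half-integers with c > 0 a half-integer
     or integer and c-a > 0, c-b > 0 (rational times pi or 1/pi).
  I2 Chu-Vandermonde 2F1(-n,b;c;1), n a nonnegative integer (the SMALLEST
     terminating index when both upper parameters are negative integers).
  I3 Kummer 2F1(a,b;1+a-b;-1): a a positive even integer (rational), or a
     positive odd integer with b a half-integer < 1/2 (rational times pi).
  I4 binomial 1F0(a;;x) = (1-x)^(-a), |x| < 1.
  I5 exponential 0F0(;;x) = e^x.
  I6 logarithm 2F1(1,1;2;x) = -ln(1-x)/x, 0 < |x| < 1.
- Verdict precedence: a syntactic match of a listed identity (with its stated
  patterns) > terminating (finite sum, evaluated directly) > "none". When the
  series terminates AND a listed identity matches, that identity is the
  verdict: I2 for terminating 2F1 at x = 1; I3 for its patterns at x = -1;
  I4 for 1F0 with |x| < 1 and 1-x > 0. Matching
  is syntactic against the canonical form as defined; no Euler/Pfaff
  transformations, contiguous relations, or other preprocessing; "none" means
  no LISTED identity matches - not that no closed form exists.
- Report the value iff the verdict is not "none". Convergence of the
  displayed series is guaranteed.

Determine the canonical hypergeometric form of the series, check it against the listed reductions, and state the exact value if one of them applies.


Classification (C = -9/10): 1F0 with upper {-6/5}, lower {-}, argument x = 1/3. Verdict at x = 1/3: the binomial series (I4) matches (the 1F0 binomial series: exponent 6/5, x = 1/3). Value: (-9/10) * (2/3)^(6/5).

Key step: t_0 = -9/10 here, and roots of the ratio polynomials (C = -9/10, x = 1/3) are the negated parameters.
Step ratio: r(k) = (1/3) * (k-6/5) / [(k+1)] - rational; roots negated = parameters, x = (1/3), C = -9/10.


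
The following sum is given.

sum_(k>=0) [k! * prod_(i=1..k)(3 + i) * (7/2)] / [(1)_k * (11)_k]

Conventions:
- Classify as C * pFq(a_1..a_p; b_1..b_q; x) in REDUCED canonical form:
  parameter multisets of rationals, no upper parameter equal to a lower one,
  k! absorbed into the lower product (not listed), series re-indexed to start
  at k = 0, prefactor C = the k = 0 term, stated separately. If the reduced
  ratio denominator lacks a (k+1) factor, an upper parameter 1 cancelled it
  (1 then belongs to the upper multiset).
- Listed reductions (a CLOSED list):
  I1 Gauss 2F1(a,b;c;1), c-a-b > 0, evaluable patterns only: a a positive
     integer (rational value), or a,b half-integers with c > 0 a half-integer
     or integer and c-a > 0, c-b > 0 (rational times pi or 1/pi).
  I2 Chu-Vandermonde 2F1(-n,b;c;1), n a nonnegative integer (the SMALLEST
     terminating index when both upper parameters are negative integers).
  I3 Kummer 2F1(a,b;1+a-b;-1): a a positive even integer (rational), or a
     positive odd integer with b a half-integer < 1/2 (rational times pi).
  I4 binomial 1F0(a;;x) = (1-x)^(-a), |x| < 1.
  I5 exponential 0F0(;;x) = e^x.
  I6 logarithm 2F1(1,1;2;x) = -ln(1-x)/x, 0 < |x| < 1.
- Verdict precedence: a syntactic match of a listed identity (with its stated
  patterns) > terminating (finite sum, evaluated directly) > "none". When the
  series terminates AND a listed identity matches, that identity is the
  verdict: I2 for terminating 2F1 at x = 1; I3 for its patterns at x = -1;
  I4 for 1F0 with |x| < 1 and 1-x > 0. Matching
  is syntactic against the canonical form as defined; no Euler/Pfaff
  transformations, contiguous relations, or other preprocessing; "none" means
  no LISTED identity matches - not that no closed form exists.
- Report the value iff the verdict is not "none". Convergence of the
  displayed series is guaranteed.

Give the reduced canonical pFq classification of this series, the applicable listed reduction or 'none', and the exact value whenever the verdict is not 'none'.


Canonical form: C = 7/2 times 2F1 with upper {1, 4}, lower {11}, x = 1. Verdict: the Gauss summation I1 matches (x = 1: the Gamma ratio telescopes since c-a-b = 6 > 0 and a = 1 in Z>0). Exact value: 35/6.

Key observation: t_0 = 7/2 here, and the factorial ratio (prefactor 7/2) (k+a-1)!/(a-1)! is a rising factorial (a)_k.
Adjacent-term ratio: r(k) = 1 * (k+1) (k+4) / [(k+11) (k+1)] - rational in k. x = 1; t_0 = 7/2; negate the roots.


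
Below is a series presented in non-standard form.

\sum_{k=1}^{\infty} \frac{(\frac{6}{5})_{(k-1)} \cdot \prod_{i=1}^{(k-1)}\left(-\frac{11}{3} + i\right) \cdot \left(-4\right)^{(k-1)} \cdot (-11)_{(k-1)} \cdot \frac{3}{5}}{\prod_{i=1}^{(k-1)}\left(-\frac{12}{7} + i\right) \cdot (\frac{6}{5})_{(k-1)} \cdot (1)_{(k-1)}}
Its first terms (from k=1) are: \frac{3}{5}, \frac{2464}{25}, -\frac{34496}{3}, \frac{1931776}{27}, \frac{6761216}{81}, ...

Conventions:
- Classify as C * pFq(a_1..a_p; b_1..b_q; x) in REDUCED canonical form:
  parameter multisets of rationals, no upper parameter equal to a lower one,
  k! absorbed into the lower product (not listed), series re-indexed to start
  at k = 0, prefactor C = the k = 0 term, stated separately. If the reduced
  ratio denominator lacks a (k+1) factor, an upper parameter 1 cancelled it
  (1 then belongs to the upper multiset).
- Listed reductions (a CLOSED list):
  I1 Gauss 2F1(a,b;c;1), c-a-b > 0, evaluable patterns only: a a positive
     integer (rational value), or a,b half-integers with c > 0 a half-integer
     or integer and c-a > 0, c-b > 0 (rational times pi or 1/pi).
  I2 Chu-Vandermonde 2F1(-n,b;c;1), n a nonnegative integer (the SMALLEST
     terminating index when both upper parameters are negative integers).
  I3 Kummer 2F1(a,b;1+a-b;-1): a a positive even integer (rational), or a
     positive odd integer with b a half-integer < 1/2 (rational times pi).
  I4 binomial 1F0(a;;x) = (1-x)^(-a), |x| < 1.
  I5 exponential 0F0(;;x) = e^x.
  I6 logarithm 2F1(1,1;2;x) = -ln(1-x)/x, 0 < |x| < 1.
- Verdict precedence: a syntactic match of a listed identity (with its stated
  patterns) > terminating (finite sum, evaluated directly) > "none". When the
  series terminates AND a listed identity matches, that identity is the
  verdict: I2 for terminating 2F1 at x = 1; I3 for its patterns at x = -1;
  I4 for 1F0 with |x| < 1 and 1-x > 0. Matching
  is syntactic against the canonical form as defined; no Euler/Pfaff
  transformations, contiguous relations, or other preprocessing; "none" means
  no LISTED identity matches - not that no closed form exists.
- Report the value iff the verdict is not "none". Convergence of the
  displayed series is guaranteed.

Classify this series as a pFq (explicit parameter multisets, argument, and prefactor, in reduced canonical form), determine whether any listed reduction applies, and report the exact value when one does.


Key step: t_0 = \frac{3}{5} here, and the running product (C = 3/5, x = -4) telescopes to a rising factorial.
Step ratio: r(k) = -4 * (k-11) (k-\frac{8}{3}) / [(k-\frac{5}{7}) (k+1)] ; factor over Q: parameters, x = -4, and C = \frac{3}{5}.

Prefactor \frac{3}{5}, argument -4: 2F1 with upper {-11, -\frac{8}{3}} over lower {-\frac{5}{7}}. Verdict: terminating - no listed pattern fits, but -11 in the upper list cuts the series at k = 11; direct evaluation. Exact value: \frac{8642769834743131289}{2006661163167}.


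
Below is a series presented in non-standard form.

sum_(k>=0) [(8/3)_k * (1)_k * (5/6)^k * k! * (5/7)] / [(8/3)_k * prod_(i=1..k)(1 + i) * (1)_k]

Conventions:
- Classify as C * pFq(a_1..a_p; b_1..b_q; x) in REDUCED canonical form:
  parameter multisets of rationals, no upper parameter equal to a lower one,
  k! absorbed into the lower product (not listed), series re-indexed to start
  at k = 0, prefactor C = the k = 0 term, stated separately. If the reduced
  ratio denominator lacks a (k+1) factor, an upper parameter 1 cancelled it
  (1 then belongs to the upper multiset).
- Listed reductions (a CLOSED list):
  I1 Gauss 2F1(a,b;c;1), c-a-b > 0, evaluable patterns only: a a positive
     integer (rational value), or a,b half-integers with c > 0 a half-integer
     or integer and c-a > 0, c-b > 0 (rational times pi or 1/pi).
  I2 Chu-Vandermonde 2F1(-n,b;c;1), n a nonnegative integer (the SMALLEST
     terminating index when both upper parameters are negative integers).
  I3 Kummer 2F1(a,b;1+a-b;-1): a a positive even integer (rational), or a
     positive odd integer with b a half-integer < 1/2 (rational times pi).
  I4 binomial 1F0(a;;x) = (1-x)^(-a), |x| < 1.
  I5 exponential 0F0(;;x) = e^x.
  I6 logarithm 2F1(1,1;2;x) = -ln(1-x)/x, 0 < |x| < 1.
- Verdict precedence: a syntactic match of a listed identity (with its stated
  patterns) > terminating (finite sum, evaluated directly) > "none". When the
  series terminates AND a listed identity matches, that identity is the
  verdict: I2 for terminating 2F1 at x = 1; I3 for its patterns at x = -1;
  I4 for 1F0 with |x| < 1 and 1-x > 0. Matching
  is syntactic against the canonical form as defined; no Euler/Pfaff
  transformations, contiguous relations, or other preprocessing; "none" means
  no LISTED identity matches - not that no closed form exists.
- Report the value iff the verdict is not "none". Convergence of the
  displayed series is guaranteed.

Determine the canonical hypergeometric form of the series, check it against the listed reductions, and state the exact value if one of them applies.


Structural cue: t_0 = 5/7 here, and the factorial ratio (prefactor 5/7) (k+a-1)!/(a-1)! is a rising factorial (a)_k.
Adjacent-term ratio: r(k) = (5/6) * (k+1) (k+1) / [(k+2) (k+1)] - rational in k, leading ratio (5/6); with t_0 = 5/7, classification follows.

x = 5/6 here; the reduced form reads 2F1, upper {1, 1}, lower {2}, C = 5/7. Verdict: the logarithmic series (I6) applies (the logarithm: parameters (1,1;2), x = 5/6). Its exact value is (-6/7) * ln(1/6).


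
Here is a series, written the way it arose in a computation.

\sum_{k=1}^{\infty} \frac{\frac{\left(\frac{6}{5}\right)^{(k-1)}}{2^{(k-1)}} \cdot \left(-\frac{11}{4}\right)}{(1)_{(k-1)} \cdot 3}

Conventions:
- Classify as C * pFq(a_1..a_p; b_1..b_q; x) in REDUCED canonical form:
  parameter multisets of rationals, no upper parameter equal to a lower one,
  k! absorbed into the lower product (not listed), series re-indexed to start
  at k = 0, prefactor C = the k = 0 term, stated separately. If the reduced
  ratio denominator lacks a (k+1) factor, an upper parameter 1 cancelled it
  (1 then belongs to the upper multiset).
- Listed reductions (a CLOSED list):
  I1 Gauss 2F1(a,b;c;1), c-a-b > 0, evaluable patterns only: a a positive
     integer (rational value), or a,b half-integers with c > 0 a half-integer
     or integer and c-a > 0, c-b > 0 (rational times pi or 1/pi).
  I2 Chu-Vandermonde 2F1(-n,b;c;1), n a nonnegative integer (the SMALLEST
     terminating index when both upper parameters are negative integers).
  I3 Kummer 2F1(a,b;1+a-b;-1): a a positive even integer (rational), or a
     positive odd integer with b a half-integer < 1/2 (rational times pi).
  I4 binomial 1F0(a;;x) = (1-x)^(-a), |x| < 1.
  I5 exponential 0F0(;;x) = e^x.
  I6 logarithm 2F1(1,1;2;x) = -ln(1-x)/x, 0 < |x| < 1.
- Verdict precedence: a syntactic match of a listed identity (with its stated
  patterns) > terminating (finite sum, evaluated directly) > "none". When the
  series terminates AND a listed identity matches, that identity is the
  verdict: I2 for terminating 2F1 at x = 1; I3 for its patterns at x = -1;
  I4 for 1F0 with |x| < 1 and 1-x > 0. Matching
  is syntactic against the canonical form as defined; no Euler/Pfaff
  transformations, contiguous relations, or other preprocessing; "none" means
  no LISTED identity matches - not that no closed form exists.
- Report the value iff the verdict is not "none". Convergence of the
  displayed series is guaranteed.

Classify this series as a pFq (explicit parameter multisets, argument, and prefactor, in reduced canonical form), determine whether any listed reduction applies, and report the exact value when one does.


Key step: t_0 being -\frac{11}{12}, (1)_k (prefactor -11/12) is k! itself.
Consecutive-term ratio: r(k) = \frac{3}{5} * 1 / [(k+1)] - poly over poly, x = \frac{3}{5} from leading terms; C = -\frac{11}{12} at k = 0.

This is -\frac{11}{12} * 0F0(-; -; \frac{3}{5}) in reduced canonical form. Verdict: exponential (I5) applies (the 0F0 exponential series at x = \frac{3}{5}). Its exact value is \left(-\frac{11}{12}\right) \cdot e^{\frac{3}{5}}.


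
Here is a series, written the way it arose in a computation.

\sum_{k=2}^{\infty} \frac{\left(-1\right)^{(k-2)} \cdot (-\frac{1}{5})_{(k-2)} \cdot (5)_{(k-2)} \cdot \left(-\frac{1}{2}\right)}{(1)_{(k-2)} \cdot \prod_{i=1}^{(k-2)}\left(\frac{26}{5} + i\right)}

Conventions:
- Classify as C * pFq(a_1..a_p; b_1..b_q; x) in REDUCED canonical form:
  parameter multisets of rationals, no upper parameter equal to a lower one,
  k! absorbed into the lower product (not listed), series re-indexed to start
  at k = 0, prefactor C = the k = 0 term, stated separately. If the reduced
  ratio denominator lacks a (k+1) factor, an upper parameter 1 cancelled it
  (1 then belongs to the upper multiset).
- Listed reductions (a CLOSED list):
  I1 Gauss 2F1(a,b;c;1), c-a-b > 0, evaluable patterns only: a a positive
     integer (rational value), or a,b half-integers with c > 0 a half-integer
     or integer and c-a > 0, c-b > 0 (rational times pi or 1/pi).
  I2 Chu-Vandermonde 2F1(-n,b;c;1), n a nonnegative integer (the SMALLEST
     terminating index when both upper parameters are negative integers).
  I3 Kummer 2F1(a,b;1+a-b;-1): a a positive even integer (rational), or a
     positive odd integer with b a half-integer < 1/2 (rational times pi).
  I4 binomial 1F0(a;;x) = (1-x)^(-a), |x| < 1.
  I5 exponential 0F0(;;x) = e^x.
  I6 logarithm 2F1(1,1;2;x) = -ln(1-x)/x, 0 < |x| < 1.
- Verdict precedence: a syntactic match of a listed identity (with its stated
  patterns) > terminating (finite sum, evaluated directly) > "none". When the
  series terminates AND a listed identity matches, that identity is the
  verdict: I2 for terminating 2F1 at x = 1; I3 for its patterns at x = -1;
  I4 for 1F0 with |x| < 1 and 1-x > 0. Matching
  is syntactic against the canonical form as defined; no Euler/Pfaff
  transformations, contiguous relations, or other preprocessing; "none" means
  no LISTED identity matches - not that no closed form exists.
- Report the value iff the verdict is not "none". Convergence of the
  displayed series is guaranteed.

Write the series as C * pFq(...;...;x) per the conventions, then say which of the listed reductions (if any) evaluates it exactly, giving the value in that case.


At argument -1: a 2F1 with upper {-\frac{1}{5}, 5}, lower {\frac{31}{5}}, scaled by C = -\frac{1}{2}. Verdict: none here - no I1-I6 shape fits x = -1 with lower {\frac{31}{5}}.

The tell: t_0 being -\frac{1}{2}, (1)_k (C = -1/2) is k! itself.
Consecutive-term ratio: r(k) = -1 * (k-\frac{1}{5}) (k+5) / [(k+\frac{31}{5}) (k+1)] - rational in k, leading ratio -1; with t_0 = -\frac{1}{2}, classification follows.


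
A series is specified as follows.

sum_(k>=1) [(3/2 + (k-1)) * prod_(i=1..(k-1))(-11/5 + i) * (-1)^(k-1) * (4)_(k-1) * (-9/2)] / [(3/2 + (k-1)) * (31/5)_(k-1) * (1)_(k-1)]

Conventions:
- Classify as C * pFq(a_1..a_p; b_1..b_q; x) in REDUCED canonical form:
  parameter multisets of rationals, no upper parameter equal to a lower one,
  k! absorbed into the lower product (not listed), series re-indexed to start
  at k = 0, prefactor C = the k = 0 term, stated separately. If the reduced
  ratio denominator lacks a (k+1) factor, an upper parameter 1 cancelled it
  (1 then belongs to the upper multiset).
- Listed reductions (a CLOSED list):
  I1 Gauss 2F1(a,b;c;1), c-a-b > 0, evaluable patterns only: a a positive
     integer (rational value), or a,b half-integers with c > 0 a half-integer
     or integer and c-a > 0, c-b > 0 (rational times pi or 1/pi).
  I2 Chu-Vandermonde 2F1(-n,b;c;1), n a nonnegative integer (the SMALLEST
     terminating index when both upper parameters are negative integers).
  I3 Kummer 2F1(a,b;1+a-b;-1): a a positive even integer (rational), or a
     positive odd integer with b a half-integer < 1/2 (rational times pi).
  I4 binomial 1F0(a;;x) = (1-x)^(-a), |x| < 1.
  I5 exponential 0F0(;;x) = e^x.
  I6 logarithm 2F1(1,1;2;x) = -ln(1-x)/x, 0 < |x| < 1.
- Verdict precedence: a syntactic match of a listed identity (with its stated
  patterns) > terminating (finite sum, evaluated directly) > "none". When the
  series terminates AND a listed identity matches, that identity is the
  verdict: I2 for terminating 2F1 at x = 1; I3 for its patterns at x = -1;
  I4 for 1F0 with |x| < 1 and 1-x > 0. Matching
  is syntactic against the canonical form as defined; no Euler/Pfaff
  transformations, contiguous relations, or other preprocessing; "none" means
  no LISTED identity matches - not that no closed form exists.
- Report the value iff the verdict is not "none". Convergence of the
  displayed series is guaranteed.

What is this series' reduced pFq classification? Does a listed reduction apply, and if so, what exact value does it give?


This is -9/2 * 2F1(-6/5, 4; 31/5; -1) in reduced canonical form. Verdict at x = -1: Kummer's theorem (I3) matches (x = -1; c = 31/5 equals 1+a-b for upper {-6/5, 4}: listed pattern). Value: -819/100.

First insight: t_0 being -9/2, the running product (C = -9/2, x = -1) telescopes to a rising factorial.
Term ratio: r(k) = (-1) * (k-6/5) (k+4) / [(k+31/5) (k+1)] - poly over poly, x = (-1) from leading terms; C = -9/2 at k = 0.


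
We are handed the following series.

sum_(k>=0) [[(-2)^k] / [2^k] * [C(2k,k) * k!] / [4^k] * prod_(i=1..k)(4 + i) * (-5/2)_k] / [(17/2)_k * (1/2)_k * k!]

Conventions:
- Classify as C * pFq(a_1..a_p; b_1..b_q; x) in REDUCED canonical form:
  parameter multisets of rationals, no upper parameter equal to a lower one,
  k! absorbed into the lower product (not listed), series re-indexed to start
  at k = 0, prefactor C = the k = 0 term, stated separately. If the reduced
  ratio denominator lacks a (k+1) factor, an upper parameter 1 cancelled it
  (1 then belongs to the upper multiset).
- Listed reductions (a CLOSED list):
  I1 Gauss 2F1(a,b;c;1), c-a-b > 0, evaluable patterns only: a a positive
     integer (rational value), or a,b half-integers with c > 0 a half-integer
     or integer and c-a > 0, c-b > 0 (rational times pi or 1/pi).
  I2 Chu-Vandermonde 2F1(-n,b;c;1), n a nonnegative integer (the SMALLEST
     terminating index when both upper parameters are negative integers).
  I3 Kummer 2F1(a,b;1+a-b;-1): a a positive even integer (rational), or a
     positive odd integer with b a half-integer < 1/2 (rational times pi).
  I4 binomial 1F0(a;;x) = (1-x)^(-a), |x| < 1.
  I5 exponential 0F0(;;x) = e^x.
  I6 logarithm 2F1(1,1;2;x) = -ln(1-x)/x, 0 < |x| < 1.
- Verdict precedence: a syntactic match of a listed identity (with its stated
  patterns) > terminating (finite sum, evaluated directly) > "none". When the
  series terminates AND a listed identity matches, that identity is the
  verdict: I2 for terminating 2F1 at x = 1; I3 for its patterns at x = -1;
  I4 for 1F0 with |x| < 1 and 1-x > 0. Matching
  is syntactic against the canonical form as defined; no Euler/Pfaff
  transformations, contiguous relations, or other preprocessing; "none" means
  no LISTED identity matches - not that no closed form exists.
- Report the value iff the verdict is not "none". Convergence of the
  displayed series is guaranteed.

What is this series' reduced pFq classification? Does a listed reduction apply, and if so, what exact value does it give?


x = -1 here; the reduced form reads 2F1, upper {-5/2, 5}, lower {17/2}, C = 1. Verdict: this is the Kummer evaluation I3 (x = -1; c = 17/2 equals 1+a-b for upper {-5/2, 5}: listed pattern). Value: (135135/131072) * pi.

The tell: t_0 = 1 here, and the two k-th powers (C = 1) combine into one argument.
Consecutive-term ratio: r(k) = (-1) * (k-5/2) (k+5) / [(k+17/2) (k+1)] ; factor over Q: parameters, x = (-1), and C = 1.


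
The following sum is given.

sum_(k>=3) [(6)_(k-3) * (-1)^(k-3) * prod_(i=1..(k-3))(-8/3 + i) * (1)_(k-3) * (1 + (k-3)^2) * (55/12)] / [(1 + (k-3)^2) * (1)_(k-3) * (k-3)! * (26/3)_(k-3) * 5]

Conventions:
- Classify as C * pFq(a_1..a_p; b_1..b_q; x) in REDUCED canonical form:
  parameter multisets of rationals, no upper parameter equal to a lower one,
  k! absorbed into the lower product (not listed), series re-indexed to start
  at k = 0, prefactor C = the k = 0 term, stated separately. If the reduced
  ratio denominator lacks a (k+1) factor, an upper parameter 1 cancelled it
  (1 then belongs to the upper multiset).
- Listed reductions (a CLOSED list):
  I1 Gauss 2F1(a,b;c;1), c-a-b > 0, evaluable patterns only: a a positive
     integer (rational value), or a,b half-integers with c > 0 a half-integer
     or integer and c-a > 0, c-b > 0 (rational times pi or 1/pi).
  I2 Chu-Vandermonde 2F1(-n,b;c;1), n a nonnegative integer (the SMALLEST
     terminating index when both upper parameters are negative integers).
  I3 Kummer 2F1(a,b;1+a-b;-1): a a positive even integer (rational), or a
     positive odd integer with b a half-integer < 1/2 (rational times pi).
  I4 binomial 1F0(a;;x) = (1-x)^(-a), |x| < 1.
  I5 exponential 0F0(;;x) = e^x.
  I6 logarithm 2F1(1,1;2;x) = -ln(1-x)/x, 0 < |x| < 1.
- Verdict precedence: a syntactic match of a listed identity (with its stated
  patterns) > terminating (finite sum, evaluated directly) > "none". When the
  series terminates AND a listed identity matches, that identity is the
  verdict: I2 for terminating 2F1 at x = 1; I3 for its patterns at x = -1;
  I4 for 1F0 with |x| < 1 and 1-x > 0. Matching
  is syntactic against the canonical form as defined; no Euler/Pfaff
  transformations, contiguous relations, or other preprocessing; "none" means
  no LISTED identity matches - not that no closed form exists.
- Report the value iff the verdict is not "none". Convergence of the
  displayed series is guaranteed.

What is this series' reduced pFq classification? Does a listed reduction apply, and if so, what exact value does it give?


Canonical form: C = 11/12 times 2F1 with upper {-5/3, 6}, lower {26/3}, x = -1. Verdict (x = -1): the Kummer evaluation I3 applies (x = -1; c = 26/3 equals 1+a-b for upper {-5/3, 6}: listed pattern). Sum: 4301/1944.

Key observation: t_0 being 11/12, the factor k^2 + 1 cancels (top and bottom), leaving C = 11/12.
Adjacent-term ratio: r(k) = (-1) * (k-5/3) (k+6) / [(k+26/3) (k+1)] - rational in k. x = (-1); t_0 = 11/12; negate the roots.


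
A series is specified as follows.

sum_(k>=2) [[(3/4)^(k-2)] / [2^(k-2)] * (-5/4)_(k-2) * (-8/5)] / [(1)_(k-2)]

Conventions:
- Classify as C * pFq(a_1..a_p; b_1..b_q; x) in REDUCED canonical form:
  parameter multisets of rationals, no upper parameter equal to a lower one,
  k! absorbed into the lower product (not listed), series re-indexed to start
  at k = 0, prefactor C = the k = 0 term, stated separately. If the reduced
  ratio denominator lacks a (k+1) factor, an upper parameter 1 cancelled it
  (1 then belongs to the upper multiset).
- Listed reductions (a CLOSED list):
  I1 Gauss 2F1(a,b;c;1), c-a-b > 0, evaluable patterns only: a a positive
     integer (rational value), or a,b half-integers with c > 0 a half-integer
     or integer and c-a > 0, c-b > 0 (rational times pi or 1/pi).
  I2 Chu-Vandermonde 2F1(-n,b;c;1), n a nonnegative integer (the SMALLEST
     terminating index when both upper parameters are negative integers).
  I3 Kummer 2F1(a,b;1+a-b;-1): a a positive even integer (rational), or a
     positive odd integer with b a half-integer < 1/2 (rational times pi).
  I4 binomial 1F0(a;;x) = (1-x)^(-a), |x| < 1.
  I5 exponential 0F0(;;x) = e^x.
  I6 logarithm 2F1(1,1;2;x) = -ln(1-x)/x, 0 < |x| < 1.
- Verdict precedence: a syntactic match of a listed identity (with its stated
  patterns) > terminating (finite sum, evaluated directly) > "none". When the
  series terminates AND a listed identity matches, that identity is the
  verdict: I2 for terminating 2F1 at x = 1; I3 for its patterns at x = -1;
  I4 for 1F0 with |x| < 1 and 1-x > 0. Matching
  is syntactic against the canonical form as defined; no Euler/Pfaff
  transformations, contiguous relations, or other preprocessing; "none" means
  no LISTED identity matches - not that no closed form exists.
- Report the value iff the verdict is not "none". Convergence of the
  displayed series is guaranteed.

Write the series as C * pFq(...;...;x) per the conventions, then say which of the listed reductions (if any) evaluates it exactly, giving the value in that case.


Prefactor -8/5, argument 3/8: 1F0 with upper {-5/4} over lower {-}. Verdict at x = 3/8: the binomial series (I4) matches (the 1F0 binomial series: exponent 5/4, x = 3/8). Exact value: (-8/5) * (5/8)^(5/4).

Structural cue: from the first term -8/5: the two k-th powers (C = -8/5) combine into one argument.
Ratio: r(k) = (3/8) * (k-5/4) / [(k+1)] - rational in k. x = (3/8); t_0 = -8/5; negate the roots.


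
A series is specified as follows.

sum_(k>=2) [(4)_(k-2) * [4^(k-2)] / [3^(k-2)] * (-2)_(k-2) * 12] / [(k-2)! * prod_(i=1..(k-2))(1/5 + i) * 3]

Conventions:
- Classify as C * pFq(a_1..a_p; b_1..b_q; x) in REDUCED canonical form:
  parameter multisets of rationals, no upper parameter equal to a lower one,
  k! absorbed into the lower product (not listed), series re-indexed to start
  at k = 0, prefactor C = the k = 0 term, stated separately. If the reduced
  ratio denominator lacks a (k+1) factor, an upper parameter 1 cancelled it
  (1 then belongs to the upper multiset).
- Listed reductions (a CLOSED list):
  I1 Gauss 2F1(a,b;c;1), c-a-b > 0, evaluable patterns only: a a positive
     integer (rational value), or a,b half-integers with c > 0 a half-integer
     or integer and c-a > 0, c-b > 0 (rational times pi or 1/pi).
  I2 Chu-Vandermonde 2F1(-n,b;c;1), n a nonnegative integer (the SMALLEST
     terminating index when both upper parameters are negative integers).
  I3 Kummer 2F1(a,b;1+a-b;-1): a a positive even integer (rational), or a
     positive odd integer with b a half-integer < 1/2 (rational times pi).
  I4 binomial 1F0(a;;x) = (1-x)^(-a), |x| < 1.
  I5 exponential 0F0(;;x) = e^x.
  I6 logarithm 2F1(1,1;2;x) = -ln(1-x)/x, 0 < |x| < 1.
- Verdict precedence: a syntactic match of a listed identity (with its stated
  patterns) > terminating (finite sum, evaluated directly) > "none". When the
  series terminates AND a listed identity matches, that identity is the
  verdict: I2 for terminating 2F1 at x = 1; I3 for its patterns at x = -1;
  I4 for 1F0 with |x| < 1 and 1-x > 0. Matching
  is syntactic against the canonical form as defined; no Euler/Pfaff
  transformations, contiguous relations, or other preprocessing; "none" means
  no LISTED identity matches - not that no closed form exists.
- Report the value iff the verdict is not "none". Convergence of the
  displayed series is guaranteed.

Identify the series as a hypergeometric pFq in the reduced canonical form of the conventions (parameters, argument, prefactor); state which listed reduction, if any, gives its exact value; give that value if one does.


Canonical form: C = 4 times 2F1 with upper {-2, 4}, lower {6/5}, x = 4/3. Verdict: terminating. With -2 upstairs the series is a 3-term polynomial sum; evaluated term by term. Exact value: 6628/297.

Key observation: t_0 being 4, the lower running product (prefactor 4) is a rising factorial.
Adjacent-term ratio: r(k) = (4/3) * (k-2) (k+4) / [(k+6/5) (k+1)] - rational in k, leading ratio (4/3); with t_0 = 4, classification follows.


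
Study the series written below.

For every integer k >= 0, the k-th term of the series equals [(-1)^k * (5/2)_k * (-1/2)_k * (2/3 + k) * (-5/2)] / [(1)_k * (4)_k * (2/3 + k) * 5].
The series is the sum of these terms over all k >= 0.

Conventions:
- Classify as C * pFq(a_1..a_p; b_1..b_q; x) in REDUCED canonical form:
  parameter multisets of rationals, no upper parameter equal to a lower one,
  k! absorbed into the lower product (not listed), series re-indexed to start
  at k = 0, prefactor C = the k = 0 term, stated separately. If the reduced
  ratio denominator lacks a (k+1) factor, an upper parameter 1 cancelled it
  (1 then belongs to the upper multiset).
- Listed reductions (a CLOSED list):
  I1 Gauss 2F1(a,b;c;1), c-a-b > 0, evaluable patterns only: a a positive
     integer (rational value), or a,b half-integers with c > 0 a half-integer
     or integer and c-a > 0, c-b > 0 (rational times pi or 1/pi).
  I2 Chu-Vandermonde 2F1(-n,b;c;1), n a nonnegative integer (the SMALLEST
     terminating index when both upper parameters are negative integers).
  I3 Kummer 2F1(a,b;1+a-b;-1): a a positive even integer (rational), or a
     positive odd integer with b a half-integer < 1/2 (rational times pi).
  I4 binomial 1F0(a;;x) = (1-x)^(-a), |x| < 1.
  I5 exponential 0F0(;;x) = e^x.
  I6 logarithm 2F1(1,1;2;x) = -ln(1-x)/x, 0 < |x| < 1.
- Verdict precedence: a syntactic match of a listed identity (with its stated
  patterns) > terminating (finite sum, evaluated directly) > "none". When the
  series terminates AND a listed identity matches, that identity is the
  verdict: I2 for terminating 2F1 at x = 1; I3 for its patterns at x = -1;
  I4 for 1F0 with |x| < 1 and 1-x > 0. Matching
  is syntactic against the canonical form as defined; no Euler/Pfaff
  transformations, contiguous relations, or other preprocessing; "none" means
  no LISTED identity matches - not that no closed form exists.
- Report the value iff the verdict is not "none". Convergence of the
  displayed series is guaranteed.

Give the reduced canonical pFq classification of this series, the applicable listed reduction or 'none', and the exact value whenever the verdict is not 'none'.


Key observation: t_0 being -1/2, striking the common factor k + 2/3 reduces the term (C = -1/2).
Ratio: r(k) = (-1) * (k-1/2) (k+5/2) / [(k+4) (k+1)] - rational in k. x = (-1); t_0 = -1/2; negate the roots.

Reduced: x = -1, 2F1, upper = {-1/2, 5/2}, lower = {4}, C = -1/2. Verdict: none - this 2F1 at x = -1 matches no listed pattern, and upper {-1/2, 5/2} holds no stopper.


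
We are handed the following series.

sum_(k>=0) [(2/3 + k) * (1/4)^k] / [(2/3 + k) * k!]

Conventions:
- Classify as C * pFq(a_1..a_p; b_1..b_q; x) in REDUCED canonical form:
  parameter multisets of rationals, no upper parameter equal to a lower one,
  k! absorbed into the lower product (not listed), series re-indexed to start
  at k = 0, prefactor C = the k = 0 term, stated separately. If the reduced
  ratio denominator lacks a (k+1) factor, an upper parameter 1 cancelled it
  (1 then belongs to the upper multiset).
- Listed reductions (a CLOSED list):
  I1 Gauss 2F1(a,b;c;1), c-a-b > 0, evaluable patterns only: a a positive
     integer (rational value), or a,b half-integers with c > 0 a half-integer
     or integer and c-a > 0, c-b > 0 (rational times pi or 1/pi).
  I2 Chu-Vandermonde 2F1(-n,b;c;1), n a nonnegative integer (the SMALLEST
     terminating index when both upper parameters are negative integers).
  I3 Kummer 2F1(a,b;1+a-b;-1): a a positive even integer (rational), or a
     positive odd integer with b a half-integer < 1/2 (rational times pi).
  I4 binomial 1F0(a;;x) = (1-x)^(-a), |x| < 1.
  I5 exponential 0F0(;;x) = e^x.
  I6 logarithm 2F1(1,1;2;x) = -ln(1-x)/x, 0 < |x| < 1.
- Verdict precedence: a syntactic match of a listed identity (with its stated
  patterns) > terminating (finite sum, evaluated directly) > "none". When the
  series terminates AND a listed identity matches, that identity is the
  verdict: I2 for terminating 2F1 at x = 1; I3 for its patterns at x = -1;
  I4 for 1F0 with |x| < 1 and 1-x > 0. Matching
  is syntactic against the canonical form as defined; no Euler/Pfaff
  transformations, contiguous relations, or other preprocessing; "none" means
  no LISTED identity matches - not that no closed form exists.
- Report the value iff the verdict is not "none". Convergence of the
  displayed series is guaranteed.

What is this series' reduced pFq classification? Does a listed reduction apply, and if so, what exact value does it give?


Prefactor 1, argument 1/4: 0F0 with upper {-} over lower {-}. Verdict: the I5 exponential reduction applies (the 0F0 exponential series at x = 1/4). Its exact value is e^(1/4).

The tell: from the first term 1: k + 2/3 divides numerator and denominator alike; C = 1 after cancelling.
Step ratio: r(k) = (1/4) * 1 / [(k+1)] - poly over poly, x = (1/4) from leading terms; C = 1 at k = 0.


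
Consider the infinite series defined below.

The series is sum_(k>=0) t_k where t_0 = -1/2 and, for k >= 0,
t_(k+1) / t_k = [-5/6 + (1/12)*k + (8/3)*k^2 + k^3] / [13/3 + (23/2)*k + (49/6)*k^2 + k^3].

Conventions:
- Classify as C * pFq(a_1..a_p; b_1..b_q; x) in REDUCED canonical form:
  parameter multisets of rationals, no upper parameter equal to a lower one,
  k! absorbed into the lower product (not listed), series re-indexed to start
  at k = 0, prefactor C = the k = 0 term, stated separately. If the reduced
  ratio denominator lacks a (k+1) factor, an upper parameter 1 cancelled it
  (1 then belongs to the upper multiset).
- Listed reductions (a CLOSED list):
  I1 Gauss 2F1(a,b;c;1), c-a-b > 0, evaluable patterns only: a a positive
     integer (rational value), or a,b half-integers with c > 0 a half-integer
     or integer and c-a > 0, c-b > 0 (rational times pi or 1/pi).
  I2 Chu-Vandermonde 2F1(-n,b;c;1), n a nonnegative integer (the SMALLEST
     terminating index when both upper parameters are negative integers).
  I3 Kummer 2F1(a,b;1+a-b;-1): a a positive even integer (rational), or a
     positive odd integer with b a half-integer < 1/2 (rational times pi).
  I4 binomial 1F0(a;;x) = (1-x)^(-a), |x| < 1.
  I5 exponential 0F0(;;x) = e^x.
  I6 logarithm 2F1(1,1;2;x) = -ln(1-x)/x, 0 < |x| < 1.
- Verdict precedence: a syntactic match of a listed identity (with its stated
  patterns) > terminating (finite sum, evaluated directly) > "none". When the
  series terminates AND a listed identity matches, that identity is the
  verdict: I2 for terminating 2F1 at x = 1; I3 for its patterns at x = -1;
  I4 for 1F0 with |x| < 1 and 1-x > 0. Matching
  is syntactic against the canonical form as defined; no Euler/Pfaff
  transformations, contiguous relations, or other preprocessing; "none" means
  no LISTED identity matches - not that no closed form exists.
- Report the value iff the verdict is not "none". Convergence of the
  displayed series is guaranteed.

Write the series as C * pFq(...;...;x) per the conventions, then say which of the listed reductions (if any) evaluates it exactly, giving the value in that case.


x = 1 here; the reduced form reads 2F1, upper {-1/2, 5/2}, lower {13/2}, C = -1/2. Verdict: Gauss (I1, half-integer pattern) matches (x = 1; upper {-1/2, 5/2} half-integers, c = 13/2 in the evaluable pattern). Its exact value is (-8085/65536) * pi.

First insight: x = 1 and the ratio is unreduced: k + 2/3 divides both sides (C = -1/2, x = 1).
Term ratio: r(k) = 1 * (k-1/2) (k+5/2) / [(k+13/2) (k+1)] - rational in k, leading ratio 1; with t_0 = -1/2, classification follows.


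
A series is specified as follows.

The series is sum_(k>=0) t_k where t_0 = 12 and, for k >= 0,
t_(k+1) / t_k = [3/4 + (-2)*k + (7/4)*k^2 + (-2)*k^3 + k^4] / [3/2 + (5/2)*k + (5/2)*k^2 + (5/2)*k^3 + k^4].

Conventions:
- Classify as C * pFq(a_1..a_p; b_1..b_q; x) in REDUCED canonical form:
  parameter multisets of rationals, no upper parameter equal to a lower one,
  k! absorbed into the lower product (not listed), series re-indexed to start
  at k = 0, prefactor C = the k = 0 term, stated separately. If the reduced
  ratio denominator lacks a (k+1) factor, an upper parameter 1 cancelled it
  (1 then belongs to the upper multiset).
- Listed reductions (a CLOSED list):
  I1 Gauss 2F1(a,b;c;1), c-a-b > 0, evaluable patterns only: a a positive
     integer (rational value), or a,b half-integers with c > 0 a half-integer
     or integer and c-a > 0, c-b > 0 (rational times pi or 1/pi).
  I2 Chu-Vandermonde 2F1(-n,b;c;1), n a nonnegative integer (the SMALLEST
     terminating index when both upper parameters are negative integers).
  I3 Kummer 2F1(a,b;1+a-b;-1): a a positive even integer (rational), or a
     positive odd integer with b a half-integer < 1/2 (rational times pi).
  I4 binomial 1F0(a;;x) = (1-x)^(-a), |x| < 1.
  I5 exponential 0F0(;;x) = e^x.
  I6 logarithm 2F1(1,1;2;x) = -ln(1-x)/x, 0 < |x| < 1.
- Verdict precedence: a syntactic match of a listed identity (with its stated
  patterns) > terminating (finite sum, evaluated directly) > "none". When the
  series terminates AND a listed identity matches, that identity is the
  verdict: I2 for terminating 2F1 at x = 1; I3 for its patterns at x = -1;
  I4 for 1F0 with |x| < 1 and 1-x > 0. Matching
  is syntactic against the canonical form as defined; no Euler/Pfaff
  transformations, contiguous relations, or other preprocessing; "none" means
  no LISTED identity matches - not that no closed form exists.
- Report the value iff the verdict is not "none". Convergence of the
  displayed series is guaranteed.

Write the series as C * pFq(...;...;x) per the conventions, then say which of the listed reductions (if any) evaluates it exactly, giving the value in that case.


This is 12 * 2F1(-3/2, -1/2; 3/2; 1) in reduced canonical form. Verdict at x = 1: the half-integer Gauss pattern (I1) matches (x = 1; upper {-3/2, -1/2} half-integers, c = 3/2 in the evaluable pattern). Hence: (45/8) * pi.

Structural cue: from the first term 12: cancel k^2 + 1 from the displayed ratio first; then C = 12.
Ratio: r(k) = 1 * (k-3/2) (k-1/2) / [(k+3/2) (k+1)] - rational in k. x = 1; t_0 = 12; negate the roots.
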